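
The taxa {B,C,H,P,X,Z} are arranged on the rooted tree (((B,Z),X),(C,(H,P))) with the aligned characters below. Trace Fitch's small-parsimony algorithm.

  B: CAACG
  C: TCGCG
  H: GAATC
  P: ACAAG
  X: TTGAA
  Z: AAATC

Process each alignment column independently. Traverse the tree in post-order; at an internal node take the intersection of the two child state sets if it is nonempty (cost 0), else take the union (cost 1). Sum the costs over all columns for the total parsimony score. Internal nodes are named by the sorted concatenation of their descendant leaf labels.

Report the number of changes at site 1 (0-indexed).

BZ@0: {C} ∪ {A} = {A,C} (union, +1)
BXZ@0: {A,C} ∪ {T} = {A,C,T} (union, +1)
HP@0: {G} ∪ {A} = {A,G} (union, +1)
CHP@0: {T} ∪ {A,G} = {A,G,T} (union, +1)
BCHPXZ@0: {A,C,T} ∩ {A,G,T} = {A,T} (intersection, +0)
BZ@1: {A} ∩ {A} = {A} (intersection, +0)
BXZ@1: {A} ∪ {T} = {A,T} (union, +1)
HP@1: {A} ∪ {C} = {A,C} (union, +1)
CHP@1: {C} ∩ {A,C} = {C} (intersection, +0)
BCHPXZ@1: {A,T} ∪ {C} = {A,C,T} (union, +1)
BZ@2: {A} ∩ {A} = {A} (intersection, +0)
BXZ@2: {A} ∪ {G} = {A,G} (union, +1)
HP@2: {A} ∩ {A} = {A} (intersection, +0)
CHP@2: {G} ∪ {A} = {A,G} (union, +1)
BCHPXZ@2: {A,G} ∩ {A,G} = {A,G} (intersection, +0)
BZ@3: {C} ∪ {T} = {C,T} (union, +1)
BXZ@3: {C,T} ∪ {A} = {A,C,T} (union, +1)
HP@3: {T} ∪ {A} = {A,T} (union, +1)
CHP@3: {C} ∪ {A,T} = {A,C,T} (union, +1)
BCHPXZ@3: {A,C,T} ∩ {A,C,T} = {A,C,T} (intersection, +0)
BZ@4: {G} ∪ {C} = {C,G} (union, +1)
BXZ@4: {C,G} ∪ {A} = {A,C,G} (union, +1)
HP@4: {C} ∪ {G} = {C,G} (union, +1)
CHP@4: {G} ∩ {C,G} = {G} (intersection, +0)
BCHPXZ@4: {A,C,G} ∩ {G} = {G} (intersection, +0)
per-site changes: [4, 3, 2, 4, 3]; total = 16

3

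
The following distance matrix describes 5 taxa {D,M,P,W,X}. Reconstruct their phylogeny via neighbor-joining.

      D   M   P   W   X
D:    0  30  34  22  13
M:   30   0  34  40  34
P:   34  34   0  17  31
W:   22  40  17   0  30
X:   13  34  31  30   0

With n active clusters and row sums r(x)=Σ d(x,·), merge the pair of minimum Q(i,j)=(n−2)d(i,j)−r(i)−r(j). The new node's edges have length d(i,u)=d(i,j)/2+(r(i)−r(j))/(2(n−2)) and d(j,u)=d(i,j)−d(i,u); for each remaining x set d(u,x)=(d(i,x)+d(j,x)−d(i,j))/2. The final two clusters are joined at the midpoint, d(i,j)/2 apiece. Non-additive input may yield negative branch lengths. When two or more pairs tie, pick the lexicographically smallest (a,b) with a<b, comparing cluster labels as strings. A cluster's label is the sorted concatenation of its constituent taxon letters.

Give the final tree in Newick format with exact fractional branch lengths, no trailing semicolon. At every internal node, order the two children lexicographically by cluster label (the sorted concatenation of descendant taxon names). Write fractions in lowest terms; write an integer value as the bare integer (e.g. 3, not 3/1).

(((D:39/8,X:65/8):45/8,M:159/8):69/16,(P:29/3,W:22/3):69/16)

iteration 1: select P,W (d=17, Q=-174); attach at lengths (29/3, 22/3); label the merged cluster PW
  updated: d(D,PW)=39/2, d(M,PW)=57/2, d(PW,X)=22
iteration 2: select D,X (d=13, Q=-211/2); attach at lengths (39/8, 65/8); label the merged cluster DX
  updated: d(DX,M)=51/2, d(DX,PW)=57/4
iteration 3: select DX,M (d=51/2, Q=-273/4); attach at lengths (45/8, 159/8); label the merged cluster DMX
  updated: d(DMX,PW)=69/8
iteration 4: select DMX,PW (d=69/8); attach at lengths (69/16, 69/16); label the merged cluster DMPWX
final tree: (((D:39/8,X:65/8):45/8,M:159/8):69/16,(P:29/3,W:22/3):69/16)
total length: 513/8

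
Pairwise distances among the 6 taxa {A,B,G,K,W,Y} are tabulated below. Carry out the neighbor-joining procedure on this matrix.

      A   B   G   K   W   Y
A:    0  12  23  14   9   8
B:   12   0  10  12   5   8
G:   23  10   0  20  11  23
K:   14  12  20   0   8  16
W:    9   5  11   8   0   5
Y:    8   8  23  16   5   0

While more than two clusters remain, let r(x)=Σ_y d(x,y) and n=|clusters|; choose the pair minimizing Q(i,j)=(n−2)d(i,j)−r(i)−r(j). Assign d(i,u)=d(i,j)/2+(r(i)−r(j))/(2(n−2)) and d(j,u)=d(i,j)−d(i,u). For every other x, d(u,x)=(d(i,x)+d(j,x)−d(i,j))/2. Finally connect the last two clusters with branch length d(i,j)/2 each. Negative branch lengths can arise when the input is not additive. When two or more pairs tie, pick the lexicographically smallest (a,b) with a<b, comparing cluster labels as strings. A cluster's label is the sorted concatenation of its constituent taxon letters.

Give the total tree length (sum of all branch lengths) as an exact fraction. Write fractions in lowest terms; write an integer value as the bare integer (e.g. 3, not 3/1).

1. join A+Y (d=8, Q=-94) ⇒ AY; edges |A|=19/4, |Y|=13/4
  updated: d(AY,B)=6, d(AY,G)=19, d(AY,K)=11, d(AY,W)=3
2. join B+G (d=10, Q=-63) ⇒ BG; edges |B|=1/2, |G|=19/2
  updated: d(AY,BG)=15/2, d(BG,K)=11, d(BG,W)=3
3. join AY+K (d=11, Q=-59/2) ⇒ AKY; edges |AY|=27/8, |K|=61/8
  updated: d(AKY,BG)=15/4, d(AKY,W)=0
4. join AKY+BG (d=15/4, Q=-27/4) ⇒ ABGKY; edges |AKY|=3/8, |BG|=27/8
  updated: d(ABGKY,W)=-3/8
5. join ABGKY+W (d=-3/8) ⇒ ABGKWY; edges |ABGKY|=-3/16, |W|=-3/16
final tree: ((((A:19/4,Y:13/4):27/8,K:61/8):3/8,(B:1/2,G:19/2):27/8):-3/16,W:-3/16)
total length: 259/8

259/8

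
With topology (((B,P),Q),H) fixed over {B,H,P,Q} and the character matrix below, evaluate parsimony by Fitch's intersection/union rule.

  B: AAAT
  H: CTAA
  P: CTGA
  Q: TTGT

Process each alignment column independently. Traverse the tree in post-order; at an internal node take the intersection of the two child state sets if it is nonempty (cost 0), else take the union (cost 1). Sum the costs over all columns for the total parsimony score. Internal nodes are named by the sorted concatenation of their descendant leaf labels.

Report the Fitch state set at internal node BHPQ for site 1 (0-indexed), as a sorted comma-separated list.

T

BP@0: {A} ∪ {C} = {A,C} (union, +1)
BPQ@0: {A,C} ∪ {T} = {A,C,T} (union, +1)
BHPQ@0: {A,C,T} ∩ {C} = {C} (intersection, +0)
BP@1: {A} ∪ {T} = {A,T} (union, +1)
BPQ@1: {A,T} ∩ {T} = {T} (intersection, +0)
BHPQ@1: {T} ∩ {T} = {T} (intersection, +0)
BP@2: {A} ∪ {G} = {A,G} (union, +1)
BPQ@2: {A,G} ∩ {G} = {G} (intersection, +0)
BHPQ@2: {G} ∪ {A} = {A,G} (union, +1)
BP@3: {T} ∪ {A} = {A,T} (union, +1)
BPQ@3: {A,T} ∩ {T} = {T} (intersection, +0)
BHPQ@3: {T} ∪ {A} = {A,T} (union, +1)
per-site changes: [2, 1, 2, 2]; total = 7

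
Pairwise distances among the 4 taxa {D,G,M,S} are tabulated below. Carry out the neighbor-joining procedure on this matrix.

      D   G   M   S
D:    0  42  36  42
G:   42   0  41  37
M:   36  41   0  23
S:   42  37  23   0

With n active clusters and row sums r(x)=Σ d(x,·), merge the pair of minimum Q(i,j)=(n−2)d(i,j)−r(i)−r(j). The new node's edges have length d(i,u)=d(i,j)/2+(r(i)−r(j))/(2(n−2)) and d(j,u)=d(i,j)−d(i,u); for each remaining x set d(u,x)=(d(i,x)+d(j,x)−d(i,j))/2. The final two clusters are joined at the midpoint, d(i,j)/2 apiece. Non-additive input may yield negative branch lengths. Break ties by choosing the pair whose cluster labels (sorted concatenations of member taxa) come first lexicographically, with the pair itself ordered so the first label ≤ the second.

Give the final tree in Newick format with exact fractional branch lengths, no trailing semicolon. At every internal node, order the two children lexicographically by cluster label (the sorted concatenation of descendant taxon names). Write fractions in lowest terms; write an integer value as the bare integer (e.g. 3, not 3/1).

step 1: merge (D,G) at d=42, Q=-156; branch lengths D→21, G→21; new cluster DG
  updated: d(DG,M)=35/2, d(DG,S)=37/2
step 2: merge (DG,M) at d=35/2, Q=-59; branch lengths DG→13/2, M→11; new cluster DGM
  updated: d(DGM,S)=12
step 3: merge (DGM,S) at d=12; branch lengths DGM→6, S→6; new cluster DGMS
final tree: (((D:21,G:21):13/2,M:11):6,S:6)
total length: 143/2

(((D:21,G:21):13/2,M:11):6,S:6)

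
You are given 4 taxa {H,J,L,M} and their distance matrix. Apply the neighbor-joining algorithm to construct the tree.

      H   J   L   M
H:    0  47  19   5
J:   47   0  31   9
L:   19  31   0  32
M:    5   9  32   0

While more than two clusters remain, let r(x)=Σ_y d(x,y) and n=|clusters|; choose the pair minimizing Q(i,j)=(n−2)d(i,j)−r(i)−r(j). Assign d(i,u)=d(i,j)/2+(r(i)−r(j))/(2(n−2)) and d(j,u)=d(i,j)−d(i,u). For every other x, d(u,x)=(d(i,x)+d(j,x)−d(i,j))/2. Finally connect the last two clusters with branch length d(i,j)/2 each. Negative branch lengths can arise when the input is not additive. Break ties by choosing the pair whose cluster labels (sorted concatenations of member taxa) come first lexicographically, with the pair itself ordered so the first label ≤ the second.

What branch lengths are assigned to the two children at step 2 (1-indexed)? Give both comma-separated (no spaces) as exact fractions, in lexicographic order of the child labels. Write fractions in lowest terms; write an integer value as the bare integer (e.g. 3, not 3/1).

step 1: merge (H,L) at d=19, Q=-115; branch lengths H→27/4, L→49/4; new cluster HL
  updated: d(HL,J)=59/2, d(HL,M)=9
step 2: merge (HL,J) at d=59/2, Q=-95/2; branch lengths HL→59/4, J→59/4; new cluster HJL
  updated: d(HJL,M)=-23/4
step 3: merge (HJL,M) at d=-23/4; branch lengths HJL→-23/8, M→-23/8; new cluster HJLM
final tree: (((H:27/4,L:49/4):59/4,J:59/4):-23/8,M:-23/8)
total length: 171/4

59/4,59/4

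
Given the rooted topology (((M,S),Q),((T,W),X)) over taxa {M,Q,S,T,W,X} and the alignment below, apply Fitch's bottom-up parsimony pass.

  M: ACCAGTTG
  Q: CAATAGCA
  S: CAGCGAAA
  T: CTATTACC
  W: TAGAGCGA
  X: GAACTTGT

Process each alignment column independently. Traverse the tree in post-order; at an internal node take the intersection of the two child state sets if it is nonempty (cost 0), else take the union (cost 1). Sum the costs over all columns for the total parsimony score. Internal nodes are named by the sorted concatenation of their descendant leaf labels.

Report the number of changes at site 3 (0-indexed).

4

site 0, node MS: M={A} ∪ S={C} → {A,C} (+1)
site 0, node MQS: MS={A,C} ∩ Q={C} → {C} (+0)
site 0, node TW: T={C} ∪ W={T} → {C,T} (+1)
site 0, node TWX: TW={C,T} ∪ X={G} → {C,G,T} (+1)
site 0, node MQSTWX: MQS={C} ∩ TWX={C,G,T} → {C} (+0)
site 1, node MS: M={C} ∪ S={A} → {A,C} (+1)
site 1, node MQS: MS={A,C} ∩ Q={A} → {A} (+0)
site 1, node TW: T={T} ∪ W={A} → {A,T} (+1)
site 1, node TWX: TW={A,T} ∩ X={A} → {A} (+0)
site 1, node MQSTWX: MQS={A} ∩ TWX={A} → {A} (+0)
site 2, node MS: M={C} ∪ S={G} → {C,G} (+1)
site 2, node MQS: MS={C,G} ∪ Q={A} → {A,C,G} (+1)
site 2, node TW: T={A} ∪ W={G} → {A,G} (+1)
site 2, node TWX: TW={A,G} ∩ X={A} → {A} (+0)
site 2, node MQSTWX: MQS={A,C,G} ∩ TWX={A} → {A} (+0)
site 3, node MS: M={A} ∪ S={C} → {A,C} (+1)
site 3, node MQS: MS={A,C} ∪ Q={T} → {A,C,T} (+1)
site 3, node TW: T={T} ∪ W={A} → {A,T} (+1)
site 3, node TWX: TW={A,T} ∪ X={C} → {A,C,T} (+1)
site 3, node MQSTWX: MQS={A,C,T} ∩ TWX={A,C,T} → {A,C,T} (+0)
site 4, node MS: M={G} ∩ S={G} → {G} (+0)
site 4, node MQS: MS={G} ∪ Q={A} → {A,G} (+1)
site 4, node TW: T={T} ∪ W={G} → {G,T} (+1)
site 4, node TWX: TW={G,T} ∩ X={T} → {T} (+0)
site 4, node MQSTWX: MQS={A,G} ∪ TWX={T} → {A,G,T} (+1)
site 5, node MS: M={T} ∪ S={A} → {A,T} (+1)
site 5, node MQS: MS={A,T} ∪ Q={G} → {A,G,T} (+1)
site 5, node TW: T={A} ∪ W={C} → {A,C} (+1)
site 5, node TWX: TW={A,C} ∪ X={T} → {A,C,T} (+1)
site 5, node MQSTWX: MQS={A,G,T} ∩ TWX={A,C,T} → {A,T} (+0)
site 6, node MS: M={T} ∪ S={A} → {A,T} (+1)
site 6, node MQS: MS={A,T} ∪ Q={C} → {A,C,T} (+1)
site 6, node TW: T={C} ∪ W={G} → {C,G} (+1)
site 6, node TWX: TW={C,G} ∩ X={G} → {G} (+0)
site 6, node MQSTWX: MQS={A,C,T} ∪ TWX={G} → {A,C,G,T} (+1)
site 7, node MS: M={G} ∪ S={A} → {A,G} (+1)
site 7, node MQS: MS={A,G} ∩ Q={A} → {A} (+0)
site 7, node TW: T={C} ∪ W={A} → {A,C} (+1)
site 7, node TWX: TW={A,C} ∪ X={T} → {A,C,T} (+1)
site 7, node MQSTWX: MQS={A} ∩ TWX={A,C,T} → {A} (+0)
per-site changes: [3, 2, 3, 4, 3, 4, 4, 3]; total = 26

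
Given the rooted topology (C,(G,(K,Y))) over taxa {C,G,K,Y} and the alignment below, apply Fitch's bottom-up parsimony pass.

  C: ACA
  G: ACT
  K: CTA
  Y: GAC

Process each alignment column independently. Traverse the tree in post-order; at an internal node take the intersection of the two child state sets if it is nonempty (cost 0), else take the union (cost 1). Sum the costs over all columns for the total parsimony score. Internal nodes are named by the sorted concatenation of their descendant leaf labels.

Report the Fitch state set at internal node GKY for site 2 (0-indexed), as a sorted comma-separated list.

site 0, node KY: K={C} ∪ Y={G} → {C,G} (+1)
site 0, node GKY: G={A} ∪ KY={C,G} → {A,C,G} (+1)
site 0, node CGKY: C={A} ∩ GKY={A,C,G} → {A} (+0)
site 1, node KY: K={T} ∪ Y={A} → {A,T} (+1)
site 1, node GKY: G={C} ∪ KY={A,T} → {A,C,T} (+1)
site 1, node CGKY: C={C} ∩ GKY={A,C,T} → {C} (+0)
site 2, node KY: K={A} ∪ Y={C} → {A,C} (+1)
site 2, node GKY: G={T} ∪ KY={A,C} → {A,C,T} (+1)
site 2, node CGKY: C={A} ∩ GKY={A,C,T} → {A} (+0)
per-site changes: [2, 2, 2]; total = 6

A,C,T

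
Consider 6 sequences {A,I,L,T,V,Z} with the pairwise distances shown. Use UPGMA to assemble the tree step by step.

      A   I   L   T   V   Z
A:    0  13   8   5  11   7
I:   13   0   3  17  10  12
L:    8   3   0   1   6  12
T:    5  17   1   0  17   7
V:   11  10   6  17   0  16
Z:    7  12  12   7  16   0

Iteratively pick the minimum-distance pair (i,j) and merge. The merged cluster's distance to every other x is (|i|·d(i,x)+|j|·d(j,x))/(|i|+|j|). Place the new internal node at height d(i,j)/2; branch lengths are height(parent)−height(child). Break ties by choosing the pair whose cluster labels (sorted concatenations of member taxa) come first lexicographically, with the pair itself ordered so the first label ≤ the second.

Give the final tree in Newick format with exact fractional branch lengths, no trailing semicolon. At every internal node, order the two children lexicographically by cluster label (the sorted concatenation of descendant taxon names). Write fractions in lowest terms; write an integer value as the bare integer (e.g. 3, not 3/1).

step 1: merge (L,T) at d=1; branch lengths L→1/2, T→1/2; new cluster LT
  updated: d(A,LT)=13/2, d(I,LT)=10, d(LT,V)=23/2, d(LT,Z)=19/2
step 2: merge (A,LT) at d=13/2; branch lengths A→13/4, LT→11/4; new cluster ALT
  updated: d(ALT,I)=11, d(ALT,V)=34/3, d(ALT,Z)=26/3
step 3: merge (ALT,Z) at d=26/3; branch lengths ALT→13/12, Z→13/3; new cluster ALTZ
  updated: d(ALTZ,I)=45/4, d(ALTZ,V)=25/2
step 4: merge (I,V) at d=10; branch lengths I→5, V→5; new cluster IV
  updated: d(ALTZ,IV)=95/8
step 5: merge (ALTZ,IV) at d=95/8; branch lengths ALTZ→77/48, IV→15/16; new cluster AILTVZ
final tree: (((A:13/4,(L:1/2,T:1/2):11/4):13/12,Z:13/3):77/48,(I:5,V:5):15/16)
total length: 599/24

(((A:13/4,(L:1/2,T:1/2):11/4):13/12,Z:13/3):77/48,(I:5,V:5):15/16)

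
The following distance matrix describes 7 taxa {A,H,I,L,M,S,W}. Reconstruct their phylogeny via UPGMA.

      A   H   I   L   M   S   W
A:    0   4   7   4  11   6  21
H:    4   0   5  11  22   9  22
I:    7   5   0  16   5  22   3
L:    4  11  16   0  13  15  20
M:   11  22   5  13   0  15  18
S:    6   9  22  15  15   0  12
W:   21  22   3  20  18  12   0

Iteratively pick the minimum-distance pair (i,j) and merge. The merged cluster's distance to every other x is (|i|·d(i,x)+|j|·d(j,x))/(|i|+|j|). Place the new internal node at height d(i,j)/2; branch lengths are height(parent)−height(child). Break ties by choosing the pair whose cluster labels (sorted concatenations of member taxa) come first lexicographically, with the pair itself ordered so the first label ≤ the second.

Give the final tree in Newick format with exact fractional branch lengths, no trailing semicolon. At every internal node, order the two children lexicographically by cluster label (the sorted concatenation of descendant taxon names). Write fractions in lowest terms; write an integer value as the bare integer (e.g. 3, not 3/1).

((((A:2,H:2):7/4,L:15/4):5/4,S:5):11/4,((I:3/2,W:3/2):17/4,M:23/4):2)

1. join I+W (d=3) ⇒ IW; edges |I|=3/2, |W|=3/2
  updated: d(A,IW)=14, d(H,IW)=27/2, d(IW,L)=18, d(IW,M)=23/2, d(IW,S)=17
2. join A+H (d=4) ⇒ AH; edges |A|=2, |H|=2
  updated: d(AH,IW)=55/4, d(AH,L)=15/2, d(AH,M)=33/2, d(AH,S)=15/2
3. join AH+L (d=15/2) ⇒ AHL; edges |AH|=7/4, |L|=15/4
  updated: d(AHL,IW)=91/6, d(AHL,M)=46/3, d(AHL,S)=10
4. join AHL+S (d=10) ⇒ AHLS; edges |AHL|=5/4, |S|=5
  updated: d(AHLS,IW)=125/8, d(AHLS,M)=61/4
5. join IW+M (d=23/2) ⇒ IMW; edges |IW|=17/4, |M|=23/4
  updated: d(AHLS,IMW)=31/2
6. join AHLS+IMW (d=31/2) ⇒ AHILMSW; edges |AHLS|=11/4, |IMW|=2
final tree: ((((A:2,H:2):7/4,L:15/4):5/4,S:5):11/4,((I:3/2,W:3/2):17/4,M:23/4):2)
total length: 67/2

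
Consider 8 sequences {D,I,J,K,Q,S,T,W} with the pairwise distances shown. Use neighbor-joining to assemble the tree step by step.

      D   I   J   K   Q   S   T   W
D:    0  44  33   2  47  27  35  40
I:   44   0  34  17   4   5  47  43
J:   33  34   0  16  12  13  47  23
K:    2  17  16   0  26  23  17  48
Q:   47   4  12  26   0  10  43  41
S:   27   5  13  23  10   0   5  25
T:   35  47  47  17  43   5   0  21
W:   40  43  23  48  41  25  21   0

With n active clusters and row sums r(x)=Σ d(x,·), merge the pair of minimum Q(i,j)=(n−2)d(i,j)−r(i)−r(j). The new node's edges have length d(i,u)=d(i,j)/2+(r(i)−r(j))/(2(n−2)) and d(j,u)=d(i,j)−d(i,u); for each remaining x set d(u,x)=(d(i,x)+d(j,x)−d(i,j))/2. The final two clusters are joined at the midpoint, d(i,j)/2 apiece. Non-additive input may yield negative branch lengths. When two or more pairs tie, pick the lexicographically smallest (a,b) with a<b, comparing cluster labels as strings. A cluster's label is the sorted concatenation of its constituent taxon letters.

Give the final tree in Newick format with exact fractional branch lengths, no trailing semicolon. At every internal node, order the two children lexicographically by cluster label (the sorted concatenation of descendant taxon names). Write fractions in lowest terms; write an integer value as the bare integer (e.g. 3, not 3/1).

((((D:91/12,K:-67/12):111/8,(T:73/8,W:95/8):77/8):3,((I:37/10,Q:3/10):115/12,S:-49/12):5):37/8,J:37/8)

iteration 1: select D,K (d=2, Q=-365); attach at lengths (91/12, -67/12); label the merged cluster DK
  updated: d(DK,I)=59/2, d(DK,J)=47/2, d(DK,Q)=71/2, d(DK,S)=24, d(DK,T)=25, d(DK,W)=43
iteration 2: select I,Q (d=4, Q=-288); attach at lengths (37/10, 3/10); label the merged cluster IQ
  updated: d(DK,IQ)=61/2, d(IQ,J)=21, d(IQ,S)=11/2, d(IQ,T)=43, d(IQ,W)=40
iteration 3: select T,W (d=21, Q=-209); attach at lengths (73/8, 95/8); label the merged cluster TW
  updated: d(DK,TW)=47/2, d(IQ,TW)=31, d(J,TW)=49/2, d(S,TW)=9/2
iteration 4: select IQ,S (d=11/2, Q=-237/2); attach at lengths (115/12, -49/12); label the merged cluster IQS
  updated: d(DK,IQS)=49/2, d(IQS,J)=57/4, d(IQS,TW)=15
iteration 5: select DK,TW (d=47/2, Q=-175/2); attach at lengths (111/8, 77/8); label the merged cluster DKTW
  updated: d(DKTW,IQS)=8, d(DKTW,J)=49/4
iteration 6: select DKTW,IQS (d=8, Q=-69/2); attach at lengths (3, 5); label the merged cluster DIKQSTW
  updated: d(DIKQSTW,J)=37/4
iteration 7: select DIKQSTW,J (d=37/4); attach at lengths (37/8, 37/8); label the merged cluster DIJKQSTW
final tree: ((((D:91/12,K:-67/12):111/8,(T:73/8,W:95/8):77/8):3,((I:37/10,Q:3/10):115/12,S:-49/12):5):37/8,J:37/8)
total length: 293/4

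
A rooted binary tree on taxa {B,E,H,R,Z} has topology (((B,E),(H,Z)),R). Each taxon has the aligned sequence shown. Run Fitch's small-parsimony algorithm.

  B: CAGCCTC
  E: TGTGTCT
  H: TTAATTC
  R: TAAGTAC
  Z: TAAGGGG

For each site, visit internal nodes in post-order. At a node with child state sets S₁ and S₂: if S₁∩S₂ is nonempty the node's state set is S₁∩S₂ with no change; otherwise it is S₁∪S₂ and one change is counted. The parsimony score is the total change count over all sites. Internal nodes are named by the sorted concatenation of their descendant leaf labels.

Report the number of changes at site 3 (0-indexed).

site 0, node BE: B={C} ∪ E={T} → {C,T} (+1)
site 0, node HZ: H={T} ∩ Z={T} → {T} (+0)
site 0, node BEHZ: BE={C,T} ∩ HZ={T} → {T} (+0)
site 0, node BEHRZ: BEHZ={T} ∩ R={T} → {T} (+0)
site 1, node BE: B={A} ∪ E={G} → {A,G} (+1)
site 1, node HZ: H={T} ∪ Z={A} → {A,T} (+1)
site 1, node BEHZ: BE={A,G} ∩ HZ={A,T} → {A} (+0)
site 1, node BEHRZ: BEHZ={A} ∩ R={A} → {A} (+0)
site 2, node BE: B={G} ∪ E={T} → {G,T} (+1)
site 2, node HZ: H={A} ∩ Z={A} → {A} (+0)
site 2, node BEHZ: BE={G,T} ∪ HZ={A} → {A,G,T} (+1)
site 2, node BEHRZ: BEHZ={A,G,T} ∩ R={A} → {A} (+0)
site 3, node BE: B={C} ∪ E={G} → {C,G} (+1)
site 3, node HZ: H={A} ∪ Z={G} → {A,G} (+1)
site 3, node BEHZ: BE={C,G} ∩ HZ={A,G} → {G} (+0)
site 3, node BEHRZ: BEHZ={G} ∩ R={G} → {G} (+0)
site 4, node BE: B={C} ∪ E={T} → {C,T} (+1)
site 4, node HZ: H={T} ∪ Z={G} → {G,T} (+1)
site 4, node BEHZ: BE={C,T} ∩ HZ={G,T} → {T} (+0)
site 4, node BEHRZ: BEHZ={T} ∩ R={T} → {T} (+0)
site 5, node BE: B={T} ∪ E={C} → {C,T} (+1)
site 5, node HZ: H={T} ∪ Z={G} → {G,T} (+1)
site 5, node BEHZ: BE={C,T} ∩ HZ={G,T} → {T} (+0)
site 5, node BEHRZ: BEHZ={T} ∪ R={A} → {A,T} (+1)
site 6, node BE: B={C} ∪ E={T} → {C,T} (+1)
site 6, node HZ: H={C} ∪ Z={G} → {C,G} (+1)
site 6, node BEHZ: BE={C,T} ∩ HZ={C,G} → {C} (+0)
site 6, node BEHRZ: BEHZ={C} ∩ R={C} → {C} (+0)
per-site changes: [1, 2, 2, 2, 2, 3, 2]; total = 14

2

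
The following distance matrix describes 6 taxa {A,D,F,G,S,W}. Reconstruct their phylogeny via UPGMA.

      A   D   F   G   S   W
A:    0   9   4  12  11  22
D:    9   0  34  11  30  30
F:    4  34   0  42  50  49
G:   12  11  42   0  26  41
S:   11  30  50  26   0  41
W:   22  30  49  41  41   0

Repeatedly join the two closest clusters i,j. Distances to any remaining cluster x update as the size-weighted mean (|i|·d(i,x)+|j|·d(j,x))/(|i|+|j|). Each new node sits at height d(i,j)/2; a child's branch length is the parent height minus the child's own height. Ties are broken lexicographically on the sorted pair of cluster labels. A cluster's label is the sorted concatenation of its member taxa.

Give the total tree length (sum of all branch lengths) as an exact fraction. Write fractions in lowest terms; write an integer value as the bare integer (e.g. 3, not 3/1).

iteration 1: select A,F (d=4); attach at lengths (2, 2); label the merged cluster AF
  updated: d(AF,D)=43/2, d(AF,G)=27, d(AF,S)=61/2, d(AF,W)=71/2
iteration 2: select D,G (d=11); attach at lengths (11/2, 11/2); label the merged cluster DG
  updated: d(AF,DG)=97/4, d(DG,S)=28, d(DG,W)=71/2
iteration 3: select AF,DG (d=97/4); attach at lengths (81/8, 53/8); label the merged cluster ADFG
  updated: d(ADFG,S)=117/4, d(ADFG,W)=71/2
iteration 4: select ADFG,S (d=117/4); attach at lengths (5/2, 117/8); label the merged cluster ADFGS
  updated: d(ADFGS,W)=183/5
iteration 5: select ADFGS,W (d=183/5); attach at lengths (147/40, 183/10); label the merged cluster ADFGSW
final tree: ((((A:2,F:2):81/8,(D:11/2,G:11/2):53/8):5/2,S:117/8):147/40,W:183/10)
total length: 1417/20

1417/20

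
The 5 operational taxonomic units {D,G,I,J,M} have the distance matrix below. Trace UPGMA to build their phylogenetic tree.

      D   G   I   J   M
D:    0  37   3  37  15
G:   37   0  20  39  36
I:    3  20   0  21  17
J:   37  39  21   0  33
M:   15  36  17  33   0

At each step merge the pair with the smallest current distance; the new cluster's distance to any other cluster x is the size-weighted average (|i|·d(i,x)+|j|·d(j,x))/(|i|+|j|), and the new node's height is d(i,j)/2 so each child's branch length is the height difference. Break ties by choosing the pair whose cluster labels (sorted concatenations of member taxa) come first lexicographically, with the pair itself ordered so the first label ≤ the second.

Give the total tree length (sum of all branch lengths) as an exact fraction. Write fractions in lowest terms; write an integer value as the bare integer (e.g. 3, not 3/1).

173/3

step 1: merge (D,I) at d=3; branch lengths D→3/2, I→3/2; new cluster DI
  updated: d(DI,G)=57/2, d(DI,J)=29, d(DI,M)=16
step 2: merge (DI,M) at d=16; branch lengths DI→13/2, M→8; new cluster DIM
  updated: d(DIM,G)=31, d(DIM,J)=91/3
step 3: merge (DIM,J) at d=91/3; branch lengths DIM→43/6, J→91/6; new cluster DIJM
  updated: d(DIJM,G)=33
step 4: merge (DIJM,G) at d=33; branch lengths DIJM→4/3, G→33/2; new cluster DGIJM
final tree: ((((D:3/2,I:3/2):13/2,M:8):43/6,J:91/6):4/3,G:33/2)
total length: 173/3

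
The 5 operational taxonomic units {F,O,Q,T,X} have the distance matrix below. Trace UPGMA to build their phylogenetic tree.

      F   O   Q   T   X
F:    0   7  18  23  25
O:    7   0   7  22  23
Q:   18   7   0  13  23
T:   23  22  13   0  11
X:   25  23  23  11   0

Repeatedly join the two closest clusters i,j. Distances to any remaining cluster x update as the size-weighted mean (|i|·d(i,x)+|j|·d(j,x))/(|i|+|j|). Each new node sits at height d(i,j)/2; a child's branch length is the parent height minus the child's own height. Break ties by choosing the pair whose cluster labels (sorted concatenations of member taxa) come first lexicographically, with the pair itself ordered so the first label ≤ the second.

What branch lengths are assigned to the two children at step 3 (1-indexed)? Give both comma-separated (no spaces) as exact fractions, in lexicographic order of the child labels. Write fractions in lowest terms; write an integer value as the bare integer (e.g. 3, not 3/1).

1. join F+O (d=7) ⇒ FO; edges |F|=7/2, |O|=7/2
  updated: d(FO,Q)=25/2, d(FO,T)=45/2, d(FO,X)=24
2. join T+X (d=11) ⇒ TX; edges |T|=11/2, |X|=11/2
  updated: d(FO,TX)=93/4, d(Q,TX)=18
3. join FO+Q (d=25/2) ⇒ FOQ; edges |FO|=11/4, |Q|=25/4
  updated: d(FOQ,TX)=43/2
4. join FOQ+TX (d=43/2) ⇒ FOQTX; edges |FOQ|=9/2, |TX|=21/4
final tree: (((F:7/2,O:7/2):11/4,Q:25/4):9/2,(T:11/2,X:11/2):21/4)
total length: 147/4

11/4,25/4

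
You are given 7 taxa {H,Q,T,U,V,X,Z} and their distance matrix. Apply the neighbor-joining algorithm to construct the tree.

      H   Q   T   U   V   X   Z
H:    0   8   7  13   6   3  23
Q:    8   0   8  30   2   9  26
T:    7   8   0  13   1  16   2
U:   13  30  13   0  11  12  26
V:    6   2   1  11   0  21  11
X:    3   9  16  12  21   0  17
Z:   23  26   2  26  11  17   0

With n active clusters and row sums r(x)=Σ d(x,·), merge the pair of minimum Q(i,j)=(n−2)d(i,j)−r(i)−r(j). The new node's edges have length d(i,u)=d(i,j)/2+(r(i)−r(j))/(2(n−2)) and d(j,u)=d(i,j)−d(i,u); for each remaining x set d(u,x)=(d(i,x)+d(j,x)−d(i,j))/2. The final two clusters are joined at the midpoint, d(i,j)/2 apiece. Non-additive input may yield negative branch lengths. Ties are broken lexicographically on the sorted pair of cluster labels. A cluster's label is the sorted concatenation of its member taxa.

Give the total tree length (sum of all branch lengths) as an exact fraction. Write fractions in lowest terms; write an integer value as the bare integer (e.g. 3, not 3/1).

515/16

1. join T+Z (d=2, Q=-142) ⇒ TZ; edges |T|=-24/5, |Z|=34/5
  updated: d(H,TZ)=14, d(Q,TZ)=16, d(TZ,U)=37/2, d(TZ,V)=5, d(TZ,X)=31/2
2. join Q+V (d=2, Q=-102) ⇒ QV; edges |Q|=7/2, |V|=-3/2
  updated: d(H,QV)=6, d(QV,TZ)=19/2, d(QV,U)=39/2, d(QV,X)=14
3. join QV+TZ (d=19/2, Q=-78) ⇒ QTVZ; edges |QV|=10/3, |TZ|=37/6
  updated: d(H,QTVZ)=21/4, d(QTVZ,U)=57/4, d(QTVZ,X)=10
4. join H+QTVZ (d=21/4, Q=-161/4) ⇒ HQTVZ; edges |H|=9/16, |QTVZ|=75/16
  updated: d(HQTVZ,U)=11, d(HQTVZ,X)=31/8
5. join HQTVZ+U (d=11, Q=-215/8) ⇒ HQTUVZ; edges |HQTVZ|=23/16, |U|=153/16
  updated: d(HQTUVZ,X)=39/16
6. join HQTUVZ+X (d=39/16) ⇒ HQTUVXZ; edges |HQTUVZ|=39/32, |X|=39/32
final tree: (((H:9/16,((Q:7/2,V:-3/2):10/3,(T:-24/5,Z:34/5):37/6):75/16):23/16,U:153/16):39/32,X:39/32)
total length: 515/16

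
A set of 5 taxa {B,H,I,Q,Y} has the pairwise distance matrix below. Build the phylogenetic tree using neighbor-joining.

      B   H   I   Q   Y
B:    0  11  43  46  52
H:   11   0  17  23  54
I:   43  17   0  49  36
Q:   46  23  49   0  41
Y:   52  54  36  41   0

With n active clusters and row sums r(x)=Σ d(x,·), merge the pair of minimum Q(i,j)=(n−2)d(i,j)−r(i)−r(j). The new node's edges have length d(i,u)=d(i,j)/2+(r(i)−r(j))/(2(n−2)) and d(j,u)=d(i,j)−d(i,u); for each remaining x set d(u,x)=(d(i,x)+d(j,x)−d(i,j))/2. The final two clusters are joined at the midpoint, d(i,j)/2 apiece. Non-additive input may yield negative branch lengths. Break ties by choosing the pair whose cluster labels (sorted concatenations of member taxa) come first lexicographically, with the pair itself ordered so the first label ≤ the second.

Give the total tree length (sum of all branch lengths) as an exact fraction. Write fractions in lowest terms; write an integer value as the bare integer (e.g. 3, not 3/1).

iteration 1: select B,H (d=11, Q=-224); attach at lengths (40/3, -7/3); label the merged cluster BH
  updated: d(BH,I)=49/2, d(BH,Q)=29, d(BH,Y)=95/2
iteration 2: select BH,Q (d=29, Q=-162); attach at lengths (10, 19); label the merged cluster BHQ
  updated: d(BHQ,I)=89/4, d(BHQ,Y)=119/4
iteration 3: select BHQ,I (d=89/4, Q=-88); attach at lengths (8, 57/4); label the merged cluster BHIQ
  updated: d(BHIQ,Y)=87/4
iteration 4: select BHIQ,Y (d=87/4); attach at lengths (87/8, 87/8); label the merged cluster BHIQY
final tree: ((((B:40/3,H:-7/3):10,Q:19):8,I:57/4):87/8,Y:87/8)
total length: 84

84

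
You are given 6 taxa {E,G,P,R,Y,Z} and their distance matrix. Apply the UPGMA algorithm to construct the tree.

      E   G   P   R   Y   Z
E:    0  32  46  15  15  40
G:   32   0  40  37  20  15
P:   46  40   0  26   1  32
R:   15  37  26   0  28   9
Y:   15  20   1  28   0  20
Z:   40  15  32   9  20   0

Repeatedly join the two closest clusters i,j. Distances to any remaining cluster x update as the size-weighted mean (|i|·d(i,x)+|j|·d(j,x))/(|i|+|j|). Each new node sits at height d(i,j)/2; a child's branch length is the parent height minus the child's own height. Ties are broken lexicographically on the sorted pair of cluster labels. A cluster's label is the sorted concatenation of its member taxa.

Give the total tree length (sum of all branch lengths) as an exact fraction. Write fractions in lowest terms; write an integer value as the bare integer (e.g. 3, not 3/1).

1843/30

iteration 1: select P,Y (d=1); attach at lengths (1/2, 1/2); label the merged cluster PY
  updated: d(E,PY)=61/2, d(G,PY)=30, d(PY,R)=27, d(PY,Z)=26
iteration 2: select R,Z (d=9); attach at lengths (9/2, 9/2); label the merged cluster RZ
  updated: d(E,RZ)=55/2, d(G,RZ)=26, d(PY,RZ)=53/2
iteration 3: select G,RZ (d=26); attach at lengths (13, 17/2); label the merged cluster GRZ
  updated: d(E,GRZ)=29, d(GRZ,PY)=83/3
iteration 4: select GRZ,PY (d=83/3); attach at lengths (5/6, 40/3); label the merged cluster GPRYZ
  updated: d(E,GPRYZ)=148/5
iteration 5: select E,GPRYZ (d=148/5); attach at lengths (74/5, 29/30); label the merged cluster EGPRYZ
final tree: (E:74/5,((G:13,(R:9/2,Z:9/2):17/2):5/6,(P:1/2,Y:1/2):40/3):29/30)
total length: 1843/30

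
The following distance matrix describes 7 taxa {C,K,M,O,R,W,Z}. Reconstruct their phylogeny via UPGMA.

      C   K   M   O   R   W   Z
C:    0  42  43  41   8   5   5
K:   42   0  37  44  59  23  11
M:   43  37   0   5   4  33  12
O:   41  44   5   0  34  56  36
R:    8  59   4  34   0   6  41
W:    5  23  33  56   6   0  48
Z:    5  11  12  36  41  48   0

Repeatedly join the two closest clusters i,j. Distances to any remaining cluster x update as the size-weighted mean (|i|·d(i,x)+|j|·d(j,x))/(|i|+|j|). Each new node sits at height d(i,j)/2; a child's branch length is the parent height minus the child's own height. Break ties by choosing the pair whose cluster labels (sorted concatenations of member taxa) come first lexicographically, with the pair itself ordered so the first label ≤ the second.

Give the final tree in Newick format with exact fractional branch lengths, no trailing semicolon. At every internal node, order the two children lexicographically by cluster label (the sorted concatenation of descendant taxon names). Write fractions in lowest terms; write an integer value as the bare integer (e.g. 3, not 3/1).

iteration 1: select M,R (d=4); attach at lengths (2, 2); label the merged cluster MR
  updated: d(C,MR)=51/2, d(K,MR)=48, d(MR,O)=39/2, d(MR,W)=39/2, d(MR,Z)=53/2
iteration 2: select C,W (d=5); attach at lengths (5/2, 5/2); label the merged cluster CW
  updated: d(CW,K)=65/2, d(CW,MR)=45/2, d(CW,O)=97/2, d(CW,Z)=53/2
iteration 3: select K,Z (d=11); attach at lengths (11/2, 11/2); label the merged cluster KZ
  updated: d(CW,KZ)=59/2, d(KZ,MR)=149/4, d(KZ,O)=40
iteration 4: select MR,O (d=39/2); attach at lengths (31/4, 39/4); label the merged cluster MOR
  updated: d(CW,MOR)=187/6, d(KZ,MOR)=229/6
iteration 5: select CW,KZ (d=59/2); attach at lengths (49/4, 37/4); label the merged cluster CKWZ
  updated: d(CKWZ,MOR)=104/3
iteration 6: select CKWZ,MOR (d=104/3); attach at lengths (31/12, 91/12); label the merged cluster CKMORWZ
final tree: (((C:5/2,W:5/2):49/4,(K:11/2,Z:11/2):37/4):31/12,((M:2,R:2):31/4,O:39/4):91/12)
total length: 415/6

(((C:5/2,W:5/2):49/4,(K:11/2,Z:11/2):37/4):31/12,((M:2,R:2):31/4,O:39/4):91/12)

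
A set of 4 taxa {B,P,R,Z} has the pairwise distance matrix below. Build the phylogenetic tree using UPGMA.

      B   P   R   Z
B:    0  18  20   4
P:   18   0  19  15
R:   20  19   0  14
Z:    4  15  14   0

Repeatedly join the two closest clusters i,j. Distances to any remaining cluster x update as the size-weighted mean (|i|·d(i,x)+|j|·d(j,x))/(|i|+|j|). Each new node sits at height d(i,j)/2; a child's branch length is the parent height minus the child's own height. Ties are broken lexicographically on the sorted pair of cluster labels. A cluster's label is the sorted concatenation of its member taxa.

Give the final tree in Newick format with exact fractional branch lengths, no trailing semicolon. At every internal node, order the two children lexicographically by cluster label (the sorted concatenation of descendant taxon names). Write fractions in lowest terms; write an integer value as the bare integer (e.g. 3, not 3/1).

(((B:2,Z:2):25/4,P:33/4):7/12,R:53/6)

1. join B+Z (d=4) ⇒ BZ; edges |B|=2, |Z|=2
  updated: d(BZ,P)=33/2, d(BZ,R)=17
2. join BZ+P (d=33/2) ⇒ BPZ; edges |BZ|=25/4, |P|=33/4
  updated: d(BPZ,R)=53/3
3. join BPZ+R (d=53/3) ⇒ BPRZ; edges |BPZ|=7/12, |R|=53/6
final tree: (((B:2,Z:2):25/4,P:33/4):7/12,R:53/6)
total length: 335/12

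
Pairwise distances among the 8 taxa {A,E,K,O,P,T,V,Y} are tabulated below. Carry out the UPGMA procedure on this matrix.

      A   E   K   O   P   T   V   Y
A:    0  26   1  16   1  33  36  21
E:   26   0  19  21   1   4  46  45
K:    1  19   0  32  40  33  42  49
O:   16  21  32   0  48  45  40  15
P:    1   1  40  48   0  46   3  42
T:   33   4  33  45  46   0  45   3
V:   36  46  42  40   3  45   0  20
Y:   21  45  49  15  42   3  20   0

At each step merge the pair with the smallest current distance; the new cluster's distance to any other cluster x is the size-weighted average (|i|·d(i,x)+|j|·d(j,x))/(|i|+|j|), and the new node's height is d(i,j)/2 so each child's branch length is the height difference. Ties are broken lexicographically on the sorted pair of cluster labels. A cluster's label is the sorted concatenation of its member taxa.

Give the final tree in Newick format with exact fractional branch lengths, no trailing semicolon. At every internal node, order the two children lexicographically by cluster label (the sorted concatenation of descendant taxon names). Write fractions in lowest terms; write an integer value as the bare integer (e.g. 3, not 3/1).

((((A:1/2,K:1/2):41/4,(E:1/2,P:1/2):41/4):31/8,O:117/8):49/24,((T:3/2,Y:3/2):59/4,V:65/4):5/12)

step 1: merge (A,K) at d=1; branch lengths A→1/2, K→1/2; new cluster AK
  updated: d(AK,E)=45/2, d(AK,O)=24, d(AK,P)=41/2, d(AK,T)=33, d(AK,V)=39, d(AK,Y)=35
step 2: merge (E,P) at d=1; branch lengths E→1/2, P→1/2; new cluster EP
  updated: d(AK,EP)=43/2, d(EP,O)=69/2, d(EP,T)=25, d(EP,V)=49/2, d(EP,Y)=87/2
step 3: merge (T,Y) at d=3; branch lengths T→3/2, Y→3/2; new cluster TY
  updated: d(AK,TY)=34, d(EP,TY)=137/4, d(O,TY)=30, d(TY,V)=65/2
step 4: merge (AK,EP) at d=43/2; branch lengths AK→41/4, EP→41/4; new cluster AEKP
  updated: d(AEKP,O)=117/4, d(AEKP,TY)=273/8, d(AEKP,V)=127/4
step 5: merge (AEKP,O) at d=117/4; branch lengths AEKP→31/8, O→117/8; new cluster AEKOP
  updated: d(AEKOP,TY)=333/10, d(AEKOP,V)=167/5
step 6: merge (TY,V) at d=65/2; branch lengths TY→59/4, V→65/4; new cluster TVY
  updated: d(AEKOP,TVY)=100/3
step 7: merge (AEKOP,TVY) at d=100/3; branch lengths AEKOP→49/24, TVY→5/12; new cluster AEKOPTVY
final tree: ((((A:1/2,K:1/2):41/4,(E:1/2,P:1/2):41/4):31/8,O:117/8):49/24,((T:3/2,Y:3/2):59/4,V:65/4):5/12)
total length: 1859/24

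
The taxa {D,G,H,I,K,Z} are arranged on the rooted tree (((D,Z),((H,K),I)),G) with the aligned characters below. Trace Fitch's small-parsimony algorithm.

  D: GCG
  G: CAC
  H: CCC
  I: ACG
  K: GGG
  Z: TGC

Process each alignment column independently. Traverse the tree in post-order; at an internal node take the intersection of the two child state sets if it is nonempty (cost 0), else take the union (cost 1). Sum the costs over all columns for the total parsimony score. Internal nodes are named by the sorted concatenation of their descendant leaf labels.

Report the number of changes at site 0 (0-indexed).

4

site 0, node DZ: D={G} ∪ Z={T} → {G,T} (+1)
site 0, node HK: H={C} ∪ K={G} → {C,G} (+1)
site 0, node HIK: HK={C,G} ∪ I={A} → {A,C,G} (+1)
site 0, node DHIKZ: DZ={G,T} ∩ HIK={A,C,G} → {G} (+0)
site 0, node DGHIKZ: DHIKZ={G} ∪ G={C} → {C,G} (+1)
site 1, node DZ: D={C} ∪ Z={G} → {C,G} (+1)
site 1, node HK: H={C} ∪ K={G} → {C,G} (+1)
site 1, node HIK: HK={C,G} ∩ I={C} → {C} (+0)
site 1, node DHIKZ: DZ={C,G} ∩ HIK={C} → {C} (+0)
site 1, node DGHIKZ: DHIKZ={C} ∪ G={A} → {A,C} (+1)
site 2, node DZ: D={G} ∪ Z={C} → {C,G} (+1)
site 2, node HK: H={C} ∪ K={G} → {C,G} (+1)
site 2, node HIK: HK={C,G} ∩ I={G} → {G} (+0)
site 2, node DHIKZ: DZ={C,G} ∩ HIK={G} → {G} (+0)
site 2, node DGHIKZ: DHIKZ={G} ∪ G={C} → {C,G} (+1)
per-site changes: [4, 3, 3]; total = 10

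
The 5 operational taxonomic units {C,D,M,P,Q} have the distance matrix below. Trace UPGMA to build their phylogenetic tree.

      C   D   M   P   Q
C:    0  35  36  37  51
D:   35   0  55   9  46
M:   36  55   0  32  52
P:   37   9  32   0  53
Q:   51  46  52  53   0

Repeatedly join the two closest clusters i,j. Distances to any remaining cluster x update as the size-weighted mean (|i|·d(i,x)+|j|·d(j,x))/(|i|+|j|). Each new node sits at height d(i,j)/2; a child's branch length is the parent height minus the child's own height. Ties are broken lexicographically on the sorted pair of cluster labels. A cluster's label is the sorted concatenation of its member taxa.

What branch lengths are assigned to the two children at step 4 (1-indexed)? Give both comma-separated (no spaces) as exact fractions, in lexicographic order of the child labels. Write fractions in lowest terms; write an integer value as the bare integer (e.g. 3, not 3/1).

1. join D+P (d=9) ⇒ DP; edges |D|=9/2, |P|=9/2
  updated: d(C,DP)=36, d(DP,M)=87/2, d(DP,Q)=99/2
2. join C+DP (d=36) ⇒ CDP; edges |C|=18, |DP|=27/2
  updated: d(CDP,M)=41, d(CDP,Q)=50
3. join CDP+M (d=41) ⇒ CDMP; edges |CDP|=5/2, |M|=41/2
  updated: d(CDMP,Q)=101/2
4. join CDMP+Q (d=101/2) ⇒ CDMPQ; edges |CDMP|=19/4, |Q|=101/4
final tree: (((C:18,(D:9/2,P:9/2):27/2):5/2,M:41/2):19/4,Q:101/4)
total length: 187/2

19/4,101/4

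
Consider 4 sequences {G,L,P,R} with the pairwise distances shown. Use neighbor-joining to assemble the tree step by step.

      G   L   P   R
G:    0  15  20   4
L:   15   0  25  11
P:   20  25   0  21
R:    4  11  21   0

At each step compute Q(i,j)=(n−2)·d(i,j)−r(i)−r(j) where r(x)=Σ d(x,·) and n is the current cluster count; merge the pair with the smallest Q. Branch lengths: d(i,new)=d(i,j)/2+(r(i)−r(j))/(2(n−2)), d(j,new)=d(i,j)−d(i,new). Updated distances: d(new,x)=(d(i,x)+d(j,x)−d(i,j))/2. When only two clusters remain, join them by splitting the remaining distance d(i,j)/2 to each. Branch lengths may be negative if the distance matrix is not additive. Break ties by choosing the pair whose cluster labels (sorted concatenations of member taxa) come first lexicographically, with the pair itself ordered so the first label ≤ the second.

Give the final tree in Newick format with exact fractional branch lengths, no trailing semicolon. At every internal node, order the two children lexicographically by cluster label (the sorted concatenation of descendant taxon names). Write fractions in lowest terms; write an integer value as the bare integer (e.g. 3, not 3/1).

iteration 1: select G,R (d=4, Q=-67); attach at lengths (11/4, 5/4); label the merged cluster GR
  updated: d(GR,L)=11, d(GR,P)=37/2
iteration 2: select GR,L (d=11, Q=-109/2); attach at lengths (9/4, 35/4); label the merged cluster GLR
  updated: d(GLR,P)=65/4
iteration 3: select GLR,P (d=65/4); attach at lengths (65/8, 65/8); label the merged cluster GLPR
final tree: (((G:11/4,R:5/4):9/4,L:35/4):65/8,P:65/8)
total length: 125/4

(((G:11/4,R:5/4):9/4,L:35/4):65/8,P:65/8)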